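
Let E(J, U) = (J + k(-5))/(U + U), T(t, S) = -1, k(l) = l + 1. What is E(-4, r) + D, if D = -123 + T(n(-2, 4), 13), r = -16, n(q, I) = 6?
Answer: -495/4 ≈ -123.75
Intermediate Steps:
k(l) = 1 + l
E(J, U) = (-4 + J)/(2*U) (E(J, U) = (J + (1 - 5))/(U + U) = (J - 4)/((2*U)) = (-4 + J)*(1/(2*U)) = (-4 + J)/(2*U))
D = -124 (D = -123 - 1 = -124)
E(-4, r) + D = (½)*(-4 - 4)/(-16) - 124 = (½)*(-1/16)*(-8) - 124 = ¼ - 124 = -495/4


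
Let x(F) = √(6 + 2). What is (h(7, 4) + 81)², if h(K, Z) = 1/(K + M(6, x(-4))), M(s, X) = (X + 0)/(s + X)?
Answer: 645160018/97969 - 152400*√2/97969 ≈ 6583.1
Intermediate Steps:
x(F) = 2*√2 (x(F) = √8 = 2*√2)
M(s, X) = X/(X + s)
h(K, Z) = 1/(K + 2*√2/(6 + 2*√2)) (h(K, Z) = 1/(K + (2*√2)/(2*√2 + 6)) = 1/(K + (2*√2)/(6 + 2*√2)) = 1/(K + 2*√2/(6 + 2*√2)))
(h(7, 4) + 81)² = ((3 + √2)/(√2 + 7*(3 + √2)) + 81)² = ((3 + √2)/(√2 + (21 + 7*√2)) + 81)² = ((3 + √2)/(21 + 8*√2) + 81)² = (81 + (3 + √2)/(21 + 8*√2))²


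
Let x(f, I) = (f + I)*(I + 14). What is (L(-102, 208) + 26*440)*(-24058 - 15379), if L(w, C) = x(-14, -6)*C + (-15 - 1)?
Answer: 861935072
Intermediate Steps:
x(f, I) = (14 + I)*(I + f) (x(f, I) = (I + f)*(14 + I) = (14 + I)*(I + f))
L(w, C) = -16 - 160*C (L(w, C) = ((-6)² + 14*(-6) + 14*(-14) - 6*(-14))*C + (-15 - 1) = (36 - 84 - 196 + 84)*C - 16 = -160*C - 16 = -16 - 160*C)
(L(-102, 208) + 26*440)*(-24058 - 15379) = ((-16 - 160*208) + 26*440)*(-24058 - 15379) = ((-16 - 33280) + 11440)*(-39437) = (-33296 + 11440)*(-39437) = -21856*(-39437) = 861935072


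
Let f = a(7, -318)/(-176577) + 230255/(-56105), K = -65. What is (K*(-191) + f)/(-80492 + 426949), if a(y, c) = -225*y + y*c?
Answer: 8196875357383/228819895069423 ≈ 0.035822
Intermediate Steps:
a(y, c) = -225*y + c*y
f = -2696298802/660456839 (f = (7*(-225 - 318))/(-176577) + 230255/(-56105) = (7*(-543))*(-1/176577) + 230255*(-1/56105) = -3801*(-1/176577) - 46051/11221 = 1267/58859 - 46051/11221 = -2696298802/660456839 ≈ -4.0825)
(K*(-191) + f)/(-80492 + 426949) = (-65*(-191) - 2696298802/660456839)/(-80492 + 426949) = (12415 - 2696298802/660456839)/346457 = (8196875357383/660456839)*(1/346457) = 8196875357383/228819895069423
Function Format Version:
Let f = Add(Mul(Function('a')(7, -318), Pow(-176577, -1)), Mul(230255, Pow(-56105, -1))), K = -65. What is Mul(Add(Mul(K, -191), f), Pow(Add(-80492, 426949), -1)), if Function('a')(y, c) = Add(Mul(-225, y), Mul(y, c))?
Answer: Rational(8196875357383, 228819895069423) ≈ 0.035822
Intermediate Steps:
Function('a')(y, c) = Add(Mul(-225, y), Mul(c, y))
f = Rational(-2696298802, 660456839) (f = Add(Mul(Mul(7, Add(-225, -318)), Pow(-176577, -1)), Mul(230255, Pow(-56105, -1))) = Add(Mul(Mul(7, -543), Rational(-1, 176577)), Mul(230255, Rational(-1, 56105))) = Add(Mul(-3801, Rational(-1, 176577)), Rational(-46051, 11221)) = Add(Rational(1267, 58859), Rational(-46051, 11221)) = Rational(-2696298802, 660456839) ≈ -4.0825)
Mul(Add(Mul(K, -191), f), Pow(Add(-80492, 426949), -1)) = Mul(Add(Mul(-65, -191), Rational(-2696298802, 660456839)), Pow(Add(-80492, 426949), -1)) = Mul(Add(12415, Rational(-2696298802, 660456839)), Pow(346457, -1)) = Mul(Rational(8196875357383, 660456839), Rational(1, 346457)) = Rational(8196875357383, 228819895069423)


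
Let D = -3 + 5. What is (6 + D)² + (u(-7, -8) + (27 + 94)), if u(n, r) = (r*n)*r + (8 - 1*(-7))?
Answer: -248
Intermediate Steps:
D = 2
u(n, r) = 15 + n*r² (u(n, r) = (n*r)*r + (8 + 7) = n*r² + 15 = 15 + n*r²)
(6 + D)² + (u(-7, -8) + (27 + 94)) = (6 + 2)² + ((15 - 7*(-8)²) + (27 + 94)) = 8² + ((15 - 7*64) + 121) = 64 + ((15 - 448) + 121) = 64 + (-433 + 121) = 64 - 312 = -248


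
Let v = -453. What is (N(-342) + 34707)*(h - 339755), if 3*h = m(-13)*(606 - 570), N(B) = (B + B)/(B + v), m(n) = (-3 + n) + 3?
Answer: -3126359635113/265 ≈ -1.1798e+10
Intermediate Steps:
m(n) = n
N(B) = 2*B/(-453 + B) (N(B) = (B + B)/(B - 453) = (2*B)/(-453 + B) = 2*B/(-453 + B))
h = -156 (h = (-13*(606 - 570))/3 = (-13*36)/3 = (⅓)*(-468) = -156)
(N(-342) + 34707)*(h - 339755) = (2*(-342)/(-453 - 342) + 34707)*(-156 - 339755) = (2*(-342)/(-795) + 34707)*(-339911) = (2*(-342)*(-1/795) + 34707)*(-339911) = (228/265 + 34707)*(-339911) = (9197583/265)*(-339911) = -3126359635113/265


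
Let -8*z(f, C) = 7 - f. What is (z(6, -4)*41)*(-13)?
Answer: 533/8 ≈ 66.625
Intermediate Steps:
z(f, C) = -7/8 + f/8 (z(f, C) = -(7 - f)/8 = -7/8 + f/8)
(z(6, -4)*41)*(-13) = ((-7/8 + (1/8)*6)*41)*(-13) = ((-7/8 + 3/4)*41)*(-13) = -1/8*41*(-13) = -41/8*(-13) = 533/8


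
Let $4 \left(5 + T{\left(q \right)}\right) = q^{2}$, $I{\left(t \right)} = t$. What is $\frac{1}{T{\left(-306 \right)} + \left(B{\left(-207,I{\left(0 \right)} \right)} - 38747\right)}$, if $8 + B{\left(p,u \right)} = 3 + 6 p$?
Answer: $- \frac{1}{16590} \approx -6.0277 \cdot 10^{-5}$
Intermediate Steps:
$B{\left(p,u \right)} = -5 + 6 p$ ($B{\left(p,u \right)} = -8 + \left(3 + 6 p\right) = -5 + 6 p$)
$T{\left(q \right)} = -5 + \frac{q^{2}}{4}$
$\frac{1}{T{\left(-306 \right)} + \left(B{\left(-207,I{\left(0 \right)} \right)} - 38747\right)} = \frac{1}{\left(-5 + \frac{\left(-306\right)^{2}}{4}\right) + \left(\left(-5 + 6 \left(-207\right)\right) - 38747\right)} = \frac{1}{\left(-5 + \frac{1}{4} \cdot 93636\right) - 39994} = \frac{1}{\left(-5 + 23409\right) - 39994} = \frac{1}{23404 - 39994} = \frac{1}{-16590} = - \frac{1}{16590}$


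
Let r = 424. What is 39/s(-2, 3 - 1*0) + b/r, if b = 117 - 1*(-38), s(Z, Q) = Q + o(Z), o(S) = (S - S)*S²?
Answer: 5667/424 ≈ 13.366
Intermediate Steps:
o(S) = 0 (o(S) = 0*S² = 0)
s(Z, Q) = Q (s(Z, Q) = Q + 0 = Q)
b = 155 (b = 117 + 38 = 155)
39/s(-2, 3 - 1*0) + b/r = 39/(3 - 1*0) + 155/424 = 39/(3 + 0) + 155*(1/424) = 39/3 + 155/424 = 39*(⅓) + 155/424 = 13 + 155/424 = 5667/424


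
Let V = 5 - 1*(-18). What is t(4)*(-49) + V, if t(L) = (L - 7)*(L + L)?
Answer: 1199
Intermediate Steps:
t(L) = 2*L*(-7 + L) (t(L) = (-7 + L)*(2*L) = 2*L*(-7 + L))
V = 23 (V = 5 + 18 = 23)
t(4)*(-49) + V = (2*4*(-7 + 4))*(-49) + 23 = (2*4*(-3))*(-49) + 23 = -24*(-49) + 23 = 1176 + 23 = 1199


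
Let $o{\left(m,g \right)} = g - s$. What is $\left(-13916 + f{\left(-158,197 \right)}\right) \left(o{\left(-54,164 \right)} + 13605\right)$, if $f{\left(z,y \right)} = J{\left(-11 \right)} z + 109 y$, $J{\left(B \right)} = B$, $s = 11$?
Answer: $127880610$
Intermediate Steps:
$o{\left(m,g \right)} = -11 + g$ ($o{\left(m,g \right)} = g - 11 = -11 + g$)
$f{\left(z,y \right)} = - 11 z + 109 y$
$\left(-13916 + f{\left(-158,197 \right)}\right) \left(o{\left(-54,164 \right)} + 13605\right) = \left(-13916 + \left(\left(-11\right) \left(-158\right) + 109 \cdot 197\right)\right) \left(\left(-11 + 164\right) + 13605\right) = \left(-13916 + \left(1738 + 21473\right)\right) \left(153 + 13605\right) = \left(-13916 + 23211\right) 13758 = 9295 \cdot 13758 = 127880610$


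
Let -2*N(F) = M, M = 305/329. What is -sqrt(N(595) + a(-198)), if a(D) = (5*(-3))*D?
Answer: -sqrt(1285702390)/658 ≈ -54.493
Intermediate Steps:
M = 305/329 (M = 305*(1/329) = 305/329 ≈ 0.92705)
N(F) = -305/658 (N(F) = -1/2*305/329 = -305/658)
a(D) = -15*D
-sqrt(N(595) + a(-198)) = -sqrt(-305/658 - 15*(-198)) = -sqrt(-305/658 + 2970) = -sqrt(1953955/658) = -sqrt(1285702390)/658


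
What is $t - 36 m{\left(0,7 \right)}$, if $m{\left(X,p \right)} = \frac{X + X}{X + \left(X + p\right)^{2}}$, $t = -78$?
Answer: $-78$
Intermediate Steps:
$m{\left(X,p \right)} = \frac{2 X}{X + \left(X + p\right)^{2}}$
$t - 36 m{\left(0,7 \right)} = -78 - 36 \cdot 2 \cdot 0 \frac{1}{0 + \left(0 + 7\right)^{2}} = -78 - 36 \cdot 2 \cdot 0 \frac{1}{0 + 7^{2}} = -78 - 36 \cdot 2 \cdot 0 \frac{1}{0 + 49} = -78 - 36 \cdot 2 \cdot 0 \cdot \frac{1}{49} = -78 - 0 = -78 + 0 = -78$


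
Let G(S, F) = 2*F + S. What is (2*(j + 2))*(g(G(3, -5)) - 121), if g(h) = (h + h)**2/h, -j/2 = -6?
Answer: -4172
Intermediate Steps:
G(S, F) = S + 2*F
j = 12 (j = -2*(-6) = 12)
g(h) = 4*h (g(h) = (2*h)**2/h = (4*h**2)/h = 4*h)
(2*(j + 2))*(g(G(3, -5)) - 121) = (2*(12 + 2))*(4*(3 + 2*(-5)) - 121) = (2*14)*(4*(3 - 10) - 121) = 28*(4*(-7) - 121) = 28*(-28 - 121) = 28*(-149) = -4172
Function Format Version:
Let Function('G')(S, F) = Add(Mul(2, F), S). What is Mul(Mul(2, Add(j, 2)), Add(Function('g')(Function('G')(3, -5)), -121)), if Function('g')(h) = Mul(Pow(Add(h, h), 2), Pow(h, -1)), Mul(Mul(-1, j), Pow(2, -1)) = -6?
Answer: -4172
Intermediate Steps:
Function('G')(S, F) = Add(S, Mul(2, F))
j = 12 (j = Mul(-2, -6) = 12)
Function('g')(h) = Mul(4, h) (Function('g')(h) = Mul(Pow(Mul(2, h), 2), Pow(h, -1)) = Mul(Mul(4, Pow(h, 2)), Pow(h, -1)) = Mul(4, h))
Mul(Mul(2, Add(j, 2)), Add(Function('g')(Function('G')(3, -5)), -121)) = Mul(Mul(2, Add(12, 2)), Add(Mul(4, Add(3, Mul(2, -5))), -121)) = Mul(Mul(2, 14), Add(Mul(4, Add(3, -10)), -121)) = Mul(28, Add(Mul(4, -7), -121)) = Mul(28, Add(-28, -121)) = Mul(28, -149) = -4172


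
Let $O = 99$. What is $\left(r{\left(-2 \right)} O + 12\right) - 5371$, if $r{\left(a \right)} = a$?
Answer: $-5557$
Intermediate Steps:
$\left(r{\left(-2 \right)} O + 12\right) - 5371 = \left(\left(-2\right) 99 + 12\right) - 5371 = \left(-198 + 12\right) - 5371 = -186 - 5371 = -5557$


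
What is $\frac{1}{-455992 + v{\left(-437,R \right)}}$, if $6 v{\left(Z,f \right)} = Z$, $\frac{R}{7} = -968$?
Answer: $- \frac{6}{2736389} \approx -2.1927 \cdot 10^{-6}$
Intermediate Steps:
$R = -6776$ ($R = 7 \left(-968\right) = -6776$)
$v{\left(Z,f \right)} = \frac{Z}{6}$
$\frac{1}{-455992 + v{\left(-437,R \right)}} = \frac{1}{-455992 + \frac{1}{6} \left(-437\right)} = \frac{1}{-455992 - \frac{437}{6}} = \frac{1}{- \frac{2736389}{6}} = - \frac{6}{2736389}$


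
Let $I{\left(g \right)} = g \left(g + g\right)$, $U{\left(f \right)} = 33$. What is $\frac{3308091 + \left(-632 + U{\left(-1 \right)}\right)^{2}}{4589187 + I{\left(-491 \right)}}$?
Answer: $\frac{3666892}{5071349} \approx 0.72306$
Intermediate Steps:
$I{\left(g \right)} = 2 g^{2}$ ($I{\left(g \right)} = g 2 g = 2 g^{2}$)
$\frac{3308091 + \left(-632 + U{\left(-1 \right)}\right)^{2}}{4589187 + I{\left(-491 \right)}} = \frac{3308091 + \left(-632 + 33\right)^{2}}{4589187 + 2 \left(-491\right)^{2}} = \frac{3308091 + \left(-599\right)^{2}}{4589187 + 2 \cdot 241081} = \frac{3308091 + 358801}{4589187 + 482162} = \frac{3666892}{5071349}$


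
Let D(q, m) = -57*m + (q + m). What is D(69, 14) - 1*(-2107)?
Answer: 1392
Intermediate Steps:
D(q, m) = q - 56*m (D(q, m) = -57*m + (m + q) = q - 56*m)
D(69, 14) - 1*(-2107) = (69 - 56*14) - 1*(-2107) = (69 - 784) + 2107 = -715 + 2107 = 1392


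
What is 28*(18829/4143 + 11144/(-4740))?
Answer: 33506564/545495 ≈ 61.424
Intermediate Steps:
28*(18829/4143 + 11144/(-4740)) = 28*(18829*(1/4143) + 11144*(-1/4740)) = 28*(18829/4143 - 2786/1185) = 28*(1196663/545495) = 33506564/545495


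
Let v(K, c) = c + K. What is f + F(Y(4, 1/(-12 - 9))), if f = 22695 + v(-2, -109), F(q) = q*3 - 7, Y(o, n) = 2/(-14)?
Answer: 158036/7 ≈ 22577.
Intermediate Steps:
Y(o, n) = -1/7 (Y(o, n) = 2*(-1/14) = -1/7)
v(K, c) = K + c
F(q) = -7 + 3*q (F(q) = 3*q - 7 = -7 + 3*q)
f = 22584 (f = 22695 + (-2 - 109) = 22695 - 111 = 22584)
f + F(Y(4, 1/(-12 - 9))) = 22584 + (-7 + 3*(-1/7)) = 22584 + (-7 - 3/7) = 22584 - 52/7 = 158036/7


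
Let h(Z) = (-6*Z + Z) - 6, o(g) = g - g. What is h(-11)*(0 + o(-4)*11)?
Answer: 0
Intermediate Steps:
o(g) = 0
h(Z) = -6 - 5*Z (h(Z) = -5*Z - 6 = -6 - 5*Z)
h(-11)*(0 + o(-4)*11) = (-6 - 5*(-11))*(0 + 0*11) = (-6 + 55)*(0 + 0) = 49*0 = 0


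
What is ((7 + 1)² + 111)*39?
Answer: 6825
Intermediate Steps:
((7 + 1)² + 111)*39 = (8² + 111)*39 = (64 + 111)*39 = 175*39 = 6825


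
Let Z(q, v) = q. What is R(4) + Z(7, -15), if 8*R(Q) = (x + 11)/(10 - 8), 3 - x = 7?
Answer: 119/16 ≈ 7.4375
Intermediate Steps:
x = -4 (x = 3 - 1*7 = 3 - 7 = -4)
R(Q) = 7/16 (R(Q) = ((-4 + 11)/(10 - 8))/8 = (7/2)/8 = (7*(1/2))/8 = (1/8)*(7/2) = 7/16)
R(4) + Z(7, -15) = 7/16 + 7 = 119/16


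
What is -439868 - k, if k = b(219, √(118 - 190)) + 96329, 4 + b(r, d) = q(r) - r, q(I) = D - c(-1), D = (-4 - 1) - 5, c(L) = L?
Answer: -535965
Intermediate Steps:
D = -10 (D = -5 - 5 = -10)
q(I) = -9 (q(I) = -10 - 1*(-1) = -10 + 1 = -9)
b(r, d) = -13 - r (b(r, d) = -4 + (-9 - r) = -13 - r)
k = 96097 (k = (-13 - 1*219) + 96329 = (-13 - 219) + 96329 = -232 + 96329 = 96097)
-439868 - k = -439868 - 1*96097 = -439868 - 96097 = -535965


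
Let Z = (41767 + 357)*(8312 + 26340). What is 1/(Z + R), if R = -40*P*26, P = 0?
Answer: 1/1459680848 ≈ 6.8508e-10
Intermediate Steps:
R = 0 (R = -40*0*26 = 0*26 = 0)
Z = 1459680848 (Z = 42124*34652 = 1459680848)
1/(Z + R) = 1/(1459680848 + 0) = 1/1459680848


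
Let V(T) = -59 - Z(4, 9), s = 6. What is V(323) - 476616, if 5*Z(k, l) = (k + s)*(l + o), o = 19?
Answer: -476731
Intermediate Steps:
Z(k, l) = (6 + k)*(19 + l)/5 (Z(k, l) = ((k + 6)*(l + 19))/5 = ((6 + k)*(19 + l))/5 = (6 + k)*(19 + l)/5)
V(T) = -115 (V(T) = -59 - (114/5 + (6/5)*9 + (19/5)*4 + (1/5)*4*9) = -59 - (114/5 + 54/5 + 76/5 + 36/5) = -59 - 1*56 = -59 - 56 = -115)
V(323) - 476616 = -115 - 476616 = -476731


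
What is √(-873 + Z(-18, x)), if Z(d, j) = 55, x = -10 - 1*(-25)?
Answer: I*√818 ≈ 28.601*I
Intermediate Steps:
x = 15 (x = -10 + 25 = 15)
√(-873 + Z(-18, x)) = √(-873 + 55) = √(-818) = I*√818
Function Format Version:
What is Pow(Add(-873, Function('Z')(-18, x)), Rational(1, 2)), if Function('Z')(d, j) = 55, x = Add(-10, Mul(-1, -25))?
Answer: Mul(I, Pow(818, Rational(1, 2))) ≈ Mul(28.601, I)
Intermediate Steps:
x = 15 (x = Add(-10, 25) = 15)
Pow(Add(-873, Function('Z')(-18, x)), Rational(1, 2)) = Pow(Add(-873, 55), Rational(1, 2)) = Pow(-818, Rational(1, 2)) = Mul(I, Pow(818, Rational(1, 2)))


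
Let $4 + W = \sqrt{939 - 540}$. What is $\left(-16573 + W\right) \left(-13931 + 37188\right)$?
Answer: $-385531289 + 23257 \sqrt{399} \approx -3.8507 \cdot 10^{8}$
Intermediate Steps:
$W = -4 + \sqrt{399}$ ($W = -4 + \sqrt{939 - 540} = -4 + \sqrt{399} \approx 15.975$)
$\left(-16573 + W\right) \left(-13931 + 37188\right) = \left(-16573 - \left(4 - \sqrt{399}\right)\right) \left(-13931 + 37188\right) = \left(-16577 + \sqrt{399}\right) 23257 = -385531289 + 23257 \sqrt{399}$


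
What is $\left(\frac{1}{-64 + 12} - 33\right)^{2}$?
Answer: $\frac{2948089}{2704} \approx 1090.3$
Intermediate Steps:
$\left(\frac{1}{-64 + 12} - 33\right)^{2} = \left(\frac{1}{-52} + \left(-76 + 43\right)\right)^{2} = \left(- \frac{1}{52} - 33\right)^{2} = \left(- \frac{1717}{52}\right)^{2} = \frac{2948089}{2704}$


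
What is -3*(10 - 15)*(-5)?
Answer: -75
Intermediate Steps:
-3*(10 - 15)*(-5) = -3*(-5)*(-5) = 15*(-5) = -75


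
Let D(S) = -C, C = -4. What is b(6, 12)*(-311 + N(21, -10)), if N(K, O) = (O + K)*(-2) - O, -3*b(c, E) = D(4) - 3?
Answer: 323/3 ≈ 107.67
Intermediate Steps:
D(S) = 4 (D(S) = -1*(-4) = 4)
b(c, E) = -1/3 (b(c, E) = -(4 - 3)/3 = -1/3*1 = -1/3)
N(K, O) = -3*O - 2*K (N(K, O) = (K + O)*(-2) - O = (-2*K - 2*O) - O = -3*O - 2*K)
b(6, 12)*(-311 + N(21, -10)) = -(-311 + (-3*(-10) - 2*21))/3 = -(-311 + (30 - 42))/3 = -(-311 - 12)/3 = -1/3*(-323) = 323/3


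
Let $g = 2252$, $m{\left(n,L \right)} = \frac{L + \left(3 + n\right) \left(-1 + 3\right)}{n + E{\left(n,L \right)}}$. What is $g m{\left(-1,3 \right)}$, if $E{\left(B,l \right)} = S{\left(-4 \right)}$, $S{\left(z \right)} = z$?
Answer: $- \frac{15764}{5} \approx -3152.8$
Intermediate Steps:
$E{\left(B,l \right)} = -4$
$m{\left(n,L \right)} = \frac{6 + L + 2 n}{-4 + n}$ ($m{\left(n,L \right)} = \frac{L + \left(3 + n\right) \left(-1 + 3\right)}{n - 4} = \frac{L + \left(3 + n\right) 2}{-4 + n} = \frac{L + \left(6 + 2 n\right)}{-4 + n} = \frac{6 + L + 2 n}{-4 + n}$)
$g m{\left(-1,3 \right)} = 2252 \frac{6 + 3 + 2 \left(-1\right)}{-4 - 1} = 2252 \frac{6 + 3 - 2}{-5} = 2252 \left(\left(- \frac{1}{5}\right) 7\right) = 2252 \left(- \frac{7}{5}\right) = - \frac{15764}{5}$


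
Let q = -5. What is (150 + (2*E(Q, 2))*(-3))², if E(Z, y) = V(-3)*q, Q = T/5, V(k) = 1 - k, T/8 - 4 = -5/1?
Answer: 72900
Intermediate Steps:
T = -8 (T = 32 + 8*(-5/1) = 32 + 8*(-5*1) = 32 + 8*(-5) = 32 - 40 = -8)
Q = -8/5 ≈ -1.6000
E(Z, y) = -20 (E(Z, y) = (1 - 1*(-3))*(-5) = (1 + 3)*(-5) = 4*(-5) = -20)
(150 + (2*E(Q, 2))*(-3))² = (150 + (2*(-20))*(-3))² = (150 - 40*(-3))² = (150 + 120)² = 270² = 72900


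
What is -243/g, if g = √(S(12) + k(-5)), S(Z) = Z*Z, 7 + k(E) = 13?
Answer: -81*√6/10 ≈ -19.841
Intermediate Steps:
k(E) = 6 (k(E) = -7 + 13 = 6)
S(Z) = Z²
g = 5*√6 (g = √(12² + 6) = √(144 + 6) = √150 = 5*√6 ≈ 12.247)
-243/g = -243*√6/30 = -81*√6/10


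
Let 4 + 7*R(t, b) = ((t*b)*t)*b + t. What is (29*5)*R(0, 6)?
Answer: -580/7 ≈ -82.857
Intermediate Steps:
R(t, b) = -4/7 + t/7 + b²*t²/7 (R(t, b) = -4/7 + (((t*b)*t)*b + t)/7 = -4/7 + (((b*t)*t)*b + t)/7 = -4/7 + ((b*t²)*b + t)/7 = -4/7 + (b²*t² + t)/7 = -4/7 + (t + b²*t²)/7 = -4/7 + (t/7 + b²*t²/7) = -4/7 + t/7 + b²*t²/7)
(29*5)*R(0, 6) = (29*5)*(-4/7 + (⅐)*0 + (⅐)*6²*0²) = 145*(-4/7 + 0 + (⅐)*36*0) = 145*(-4/7 + 0 + 0) = 145*(-4/7) = -580/7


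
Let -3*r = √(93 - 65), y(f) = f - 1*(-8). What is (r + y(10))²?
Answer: 2944/9 - 24*√7 ≈ 263.61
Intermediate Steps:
y(f) = 8 + f (y(f) = f + 8 = 8 + f)
r = -2*√7/3 (r = -√(93 - 65)/3 = -2*√7/3 ≈ -1.7638)
(r + y(10))² = (-2*√7/3 + (8 + 10))² = (-2*√7/3 + 18)² = (18 - 2*√7/3)²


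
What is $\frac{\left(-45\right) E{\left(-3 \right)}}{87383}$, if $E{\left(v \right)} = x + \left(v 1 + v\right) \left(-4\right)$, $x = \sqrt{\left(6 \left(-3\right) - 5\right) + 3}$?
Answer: $- \frac{1080}{87383} - \frac{90 i \sqrt{5}}{87383} \approx -0.012359 - 0.002303 i$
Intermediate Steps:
$x = 2 i \sqrt{5}$ ($x = \sqrt{\left(-18 - 5\right) + 3} = \sqrt{-23 + 3} = \sqrt{-20} = 2 i \sqrt{5} \approx 4.4721 i$)
$E{\left(v \right)} = - 8 v + 2 i \sqrt{5}$ ($E{\left(v \right)} = 2 i \sqrt{5} + \left(v 1 + v\right) \left(-4\right) = 2 i \sqrt{5} + \left(v + v\right) \left(-4\right) = 2 i \sqrt{5} + 2 v \left(-4\right) = 2 i \sqrt{5} - 8 v = - 8 v + 2 i \sqrt{5}$)
$\frac{\left(-45\right) E{\left(-3 \right)}}{87383} = \frac{\left(-45\right) \left(\left(-8\right) \left(-3\right) + 2 i \sqrt{5}\right)}{87383} = - 45 \left(24 + 2 i \sqrt{5}\right) \frac{1}{87383} = \left(-1080 - 90 i \sqrt{5}\right) \frac{1}{87383} = - \frac{1080}{87383} - \frac{90 i \sqrt{5}}{87383}$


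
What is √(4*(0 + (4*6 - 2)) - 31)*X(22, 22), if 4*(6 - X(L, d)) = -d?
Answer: 23*√57/2 ≈ 86.823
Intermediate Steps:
X(L, d) = 6 + d/4 (X(L, d) = 6 - (-1)*d/4 = 6 + d/4)
√(4*(0 + (4*6 - 2)) - 31)*X(22, 22) = √(4*(0 + (4*6 - 2)) - 31)*(6 + (¼)*22) = √(4*(0 + (24 - 2)) - 31)*(6 + 11/2) = √(4*(0 + 22) - 31)*(23/2) = √(4*22 - 31)*(23/2) = √(88 - 31)*(23/2) = √57*(23/2) = 23*√57/2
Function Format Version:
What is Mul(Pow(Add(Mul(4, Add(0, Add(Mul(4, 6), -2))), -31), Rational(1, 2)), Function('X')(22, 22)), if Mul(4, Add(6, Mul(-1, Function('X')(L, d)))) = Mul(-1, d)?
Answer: Mul(Rational(23, 2), Pow(57, Rational(1, 2))) ≈ 86.823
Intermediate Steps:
Function('X')(L, d) = Add(6, Mul(Rational(1, 4), d)) (Function('X')(L, d) = Add(6, Mul(Rational(-1, 4), Mul(-1, d))) = Add(6, Mul(Rational(1, 4), d)))
Mul(Pow(Add(Mul(4, Add(0, Add(Mul(4, 6), -2))), -31), Rational(1, 2)), Function('X')(22, 22)) = Mul(Pow(Add(Mul(4, Add(0, Add(Mul(4, 6), -2))), -31), Rational(1, 2)), Add(6, Mul(Rational(1, 4), 22))) = Mul(Pow(Add(Mul(4, Add(0, Add(24, -2))), -31), Rational(1, 2)), Add(6, Rational(11, 2))) = Mul(Pow(Add(Mul(4, Add(0, 22)), -31), Rational(1, 2)), Rational(23, 2)) = Mul(Pow(Add(Mul(4, 22), -31), Rational(1, 2)), Rational(23, 2)) = Mul(Pow(Add(88, -31), Rational(1, 2)), Rational(23, 2)) = Mul(Pow(57, Rational(1, 2)), Rational(23, 2)) = Mul(Rational(23, 2), Pow(57, Rational(1, 2)))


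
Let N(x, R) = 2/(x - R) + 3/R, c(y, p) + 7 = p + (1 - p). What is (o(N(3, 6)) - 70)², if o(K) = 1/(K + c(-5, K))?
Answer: 6739216/1369 ≈ 4922.7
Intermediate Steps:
c(y, p) = -6 (c(y, p) = -7 + (p + (1 - p)) = -7 + 1 = -6)
o(K) = 1/(-6 + K) (o(K) = 1/(K - 6) = 1/(-6 + K))
(o(N(3, 6)) - 70)² = (1/(-6 + (6 - 3*3)/(6*(6 - 1*3))) - 70)² = (1/(-6 + (6 - 9)/(6*(6 - 3))) - 70)² = (1/(-6 + (⅙)*(-3)/3) - 70)² = (1/(-6 + (⅙)*(⅓)*(-3)) - 70)² = (1/(-6 - ⅙) - 70)² = (1/(-37/6) - 70)² = (-6/37 - 70)² = (-2596/37)² = 6739216/1369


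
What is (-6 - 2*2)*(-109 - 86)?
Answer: 1950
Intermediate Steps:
(-6 - 2*2)*(-109 - 86) = (-6 - 4)*(-195) = -10*(-195) = 1950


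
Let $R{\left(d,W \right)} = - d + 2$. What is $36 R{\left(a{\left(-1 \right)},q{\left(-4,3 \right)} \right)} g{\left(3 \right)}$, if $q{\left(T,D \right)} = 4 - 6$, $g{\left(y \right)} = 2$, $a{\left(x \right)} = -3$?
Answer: $360$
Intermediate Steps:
$q{\left(T,D \right)} = -2$ ($q{\left(T,D \right)} = 4 - 6 = -2$)
$R{\left(d,W \right)} = 2 - d$
$36 R{\left(a{\left(-1 \right)},q{\left(-4,3 \right)} \right)} g{\left(3 \right)} = 36 \left(2 - -3\right) 2 = 36 \left(2 + 3\right) 2 = 36 \cdot 5 \cdot 2 = 180 \cdot 2 = 360$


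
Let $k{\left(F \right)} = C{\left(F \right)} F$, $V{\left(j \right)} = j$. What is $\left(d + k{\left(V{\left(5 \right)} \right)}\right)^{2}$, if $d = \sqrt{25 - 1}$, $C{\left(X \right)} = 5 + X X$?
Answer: $22524 + 600 \sqrt{6} \approx 23994.0$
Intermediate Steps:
$C{\left(X \right)} = 5 + X^{2}$
$k{\left(F \right)} = F \left(5 + F^{2}\right)$ ($k{\left(F \right)} = \left(5 + F^{2}\right) F = F \left(5 + F^{2}\right)$)
$d = 2 \sqrt{6}$ ($d = \sqrt{24} = 2 \sqrt{6} \approx 4.899$)
$\left(d + k{\left(V{\left(5 \right)} \right)}\right)^{2} = \left(2 \sqrt{6} + 5 \left(5 + 5^{2}\right)\right)^{2} = \left(2 \sqrt{6} + 5 \left(5 + 25\right)\right)^{2} = \left(2 \sqrt{6} + 5 \cdot 30\right)^{2} = \left(2 \sqrt{6} + 150\right)^{2} = \left(150 + 2 \sqrt{6}\right)^{2}$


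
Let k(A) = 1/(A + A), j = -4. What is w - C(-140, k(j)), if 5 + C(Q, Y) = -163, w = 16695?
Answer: 16863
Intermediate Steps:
k(A) = 1/(2*A)
C(Q, Y) = -168 (C(Q, Y) = -5 - 163 = -168)
w - C(-140, k(j)) = 16695 - 1*(-168) = 16695 + 168 = 16863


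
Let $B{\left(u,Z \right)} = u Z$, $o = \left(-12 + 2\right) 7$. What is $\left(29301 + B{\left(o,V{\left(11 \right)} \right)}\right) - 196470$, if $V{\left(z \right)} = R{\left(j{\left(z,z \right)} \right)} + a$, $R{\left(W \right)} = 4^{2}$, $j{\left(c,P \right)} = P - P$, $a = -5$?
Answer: $-167939$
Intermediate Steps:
$j{\left(c,P \right)} = 0$
$R{\left(W \right)} = 16$
$V{\left(z \right)} = 11$ ($V{\left(z \right)} = 16 - 5 = 11$)
$o = -70$ ($o = \left(-10\right) 7 = -70$)
$B{\left(u,Z \right)} = Z u$
$\left(29301 + B{\left(o,V{\left(11 \right)} \right)}\right) - 196470 = \left(29301 + 11 \left(-70\right)\right) - 196470 = \left(29301 - 770\right) - 196470 = 28531 - 196470 = -167939$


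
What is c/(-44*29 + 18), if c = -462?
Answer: 231/629 ≈ 0.36725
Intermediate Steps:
c/(-44*29 + 18) = -462/(-44*29 + 18) = -462/(-1276 + 18) = -462/(-1258) = -462*(-1/1258) = 231/629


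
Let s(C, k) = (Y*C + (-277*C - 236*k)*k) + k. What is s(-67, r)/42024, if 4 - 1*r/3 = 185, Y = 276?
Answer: -3320039/1751 ≈ -1896.1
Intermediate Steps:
r = -543 (r = 12 - 3*185 = 12 - 555 = -543)
s(C, k) = k + 276*C + k*(-277*C - 236*k) (s(C, k) = (276*C + (-277*C - 236*k)*k) + k = (276*C + k*(-277*C - 236*k)) + k = k + 276*C + k*(-277*C - 236*k))
s(-67, r)/42024 = (-543 - 236*(-543)**2 + 276*(-67) - 277*(-67)*(-543))/42024 = (-543 - 236*294849 - 18492 - 10077537)*(1/42024) = (-543 - 69584364 - 18492 - 10077537)*(1/42024) = -79680936*1/42024 = -3320039/1751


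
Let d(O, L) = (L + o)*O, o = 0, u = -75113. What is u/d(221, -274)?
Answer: 75113/60554 ≈ 1.2404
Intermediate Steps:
d(O, L) = L*O (d(O, L) = (L + 0)*O = L*O)
u/d(221, -274) = -75113/((-274*221)) = -75113/(-60554) = -75113*(-1/60554) = 75113/60554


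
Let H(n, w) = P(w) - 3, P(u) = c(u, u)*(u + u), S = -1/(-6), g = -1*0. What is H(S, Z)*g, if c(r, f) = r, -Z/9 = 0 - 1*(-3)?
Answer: 0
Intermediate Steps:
Z = -27 (Z = -9*(0 - 1*(-3)) = -9*(0 + 3) = -9*3 = -27)
g = 0
S = ⅙ (S = -1*(-⅙) = ⅙ ≈ 0.16667)
P(u) = 2*u² (P(u) = u*(u + u) = u*(2*u) = 2*u²)
H(n, w) = -3 + 2*w² (H(n, w) = 2*w² - 3 = -3 + 2*w²)
H(S, Z)*g = (-3 + 2*(-27)²)*0 = (-3 + 2*729)*0 = (-3 + 1458)*0 = 1455*0 = 0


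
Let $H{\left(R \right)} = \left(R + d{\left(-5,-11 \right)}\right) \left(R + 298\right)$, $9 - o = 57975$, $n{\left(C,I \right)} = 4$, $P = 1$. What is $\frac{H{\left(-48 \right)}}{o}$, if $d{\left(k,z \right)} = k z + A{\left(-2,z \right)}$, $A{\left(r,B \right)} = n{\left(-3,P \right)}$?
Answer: $- \frac{1375}{28983} \approx -0.047442$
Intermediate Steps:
$A{\left(r,B \right)} = 4$
$o = -57966$ ($o = 9 - 57975 = -57966$)
$d{\left(k,z \right)} = 4 + k z$ ($d{\left(k,z \right)} = k z + 4 = 4 + k z$)
$H{\left(R \right)} = \left(59 + R\right) \left(298 + R\right)$ ($H{\left(R \right)} = \left(R + \left(4 - -55\right)\right) \left(R + 298\right) = \left(R + \left(4 + 55\right)\right) \left(298 + R\right) = \left(R + 59\right) \left(298 + R\right) = \left(59 + R\right) \left(298 + R\right)$)
$\frac{H{\left(-48 \right)}}{o} = \frac{17582 + \left(-48\right)^{2} + 357 \left(-48\right)}{-57966} = \left(17582 + 2304 - 17136\right) \left(- \frac{1}{57966}\right) = 2750 \left(- \frac{1}{57966}\right) = - \frac{1375}{28983}$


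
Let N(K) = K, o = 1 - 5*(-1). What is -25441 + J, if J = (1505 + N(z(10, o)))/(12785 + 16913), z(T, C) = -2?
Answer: -755545315/29698 ≈ -25441.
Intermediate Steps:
o = 6 (o = 1 + 5 = 6)
J = 1503/29698 (J = (1505 - 2)/(12785 + 16913) = 1503/29698 ≈ 0.050609)
-25441 + J = -25441 + 1503/29698 = -755545315/29698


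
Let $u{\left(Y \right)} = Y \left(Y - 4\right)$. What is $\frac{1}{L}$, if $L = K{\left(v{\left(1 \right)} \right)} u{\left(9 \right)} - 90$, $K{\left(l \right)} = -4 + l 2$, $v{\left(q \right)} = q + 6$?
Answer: $\frac{1}{360} \approx 0.0027778$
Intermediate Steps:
$v{\left(q \right)} = 6 + q$
$K{\left(l \right)} = -4 + 2 l$
$u{\left(Y \right)} = Y \left(-4 + Y\right)$
$L = 360$ ($L = \left(-4 + 2 \left(6 + 1\right)\right) 9 \left(-4 + 9\right) - 90 = \left(-4 + 2 \cdot 7\right) 9 \cdot 5 - 90 = \left(-4 + 14\right) 45 - 90 = 10 \cdot 45 - 90 = 450 - 90 = 360$)
$\frac{1}{L} = \frac{1}{360}$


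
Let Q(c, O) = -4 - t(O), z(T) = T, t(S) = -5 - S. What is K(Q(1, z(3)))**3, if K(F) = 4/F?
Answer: 1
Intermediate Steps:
Q(c, O) = 1 + O (Q(c, O) = -4 - (-5 - O) = -4 + (5 + O) = 1 + O)
K(Q(1, z(3)))**3 = (4/(1 + 3))**3 = (4/4)**3 = (4*(1/4))**3 = 1**3 = 1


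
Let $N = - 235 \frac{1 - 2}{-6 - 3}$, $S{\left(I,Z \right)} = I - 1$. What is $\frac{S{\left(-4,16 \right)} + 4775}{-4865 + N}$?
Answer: $- \frac{4293}{4402} \approx -0.97524$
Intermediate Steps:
$S{\left(I,Z \right)} = -1 + I$
$N = - \frac{235}{9}$ ($N = - 235 \left(- \frac{1}{-9}\right) = - 235 \left(\left(-1\right) \left(- \frac{1}{9}\right)\right) = \left(-235\right) \frac{1}{9} = - \frac{235}{9} \approx -26.111$)
$\frac{S{\left(-4,16 \right)} + 4775}{-4865 + N} = \frac{\left(-1 - 4\right) + 4775}{-4865 - \frac{235}{9}} = \frac{-5 + 4775}{- \frac{44020}{9}} = 4770 \left(- \frac{9}{44020}\right) = - \frac{4293}{4402}$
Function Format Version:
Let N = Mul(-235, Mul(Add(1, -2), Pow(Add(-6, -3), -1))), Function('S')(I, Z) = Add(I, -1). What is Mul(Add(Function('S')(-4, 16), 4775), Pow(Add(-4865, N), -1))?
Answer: Rational(-4293, 4402) ≈ -0.97524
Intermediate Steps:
Function('S')(I, Z) = Add(-1, I)
N = Rational(-235, 9) (N = Mul(-235, Mul(-1, Pow(-9, -1))) = Mul(-235, Mul(-1, Rational(-1, 9))) = Mul(-235, Rational(1, 9)) = Rational(-235, 9) ≈ -26.111)
Mul(Add(Function('S')(-4, 16), 4775), Pow(Add(-4865, N), -1)) = Mul(Add(Add(-1, -4), 4775), Pow(Add(-4865, Rational(-235, 9)), -1)) = Mul(Add(-5, 4775), Pow(Rational(-44020, 9), -1)) = Mul(4770, Rational(-9, 44020)) = Rational(-4293, 4402)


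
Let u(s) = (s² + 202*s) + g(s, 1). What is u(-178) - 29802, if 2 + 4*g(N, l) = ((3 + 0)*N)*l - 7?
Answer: -136839/4 ≈ -34210.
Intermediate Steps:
g(N, l) = -9/4 + 3*N*l/4 (g(N, l) = -½ + (((3 + 0)*N)*l - 7)/4 = -½ + ((3*N)*l - 7)/4 = -½ + (3*N*l - 7)/4 = -½ + (-7 + 3*N*l)/4 = -½ + (-7/4 + 3*N*l/4) = -9/4 + 3*N*l/4)
u(s) = -9/4 + s² + 811*s/4 (u(s) = (s² + 202*s) + (-9/4 + (¾)*s*1) = (s² + 202*s) + (-9/4 + 3*s/4) = -9/4 + s² + 811*s/4)
u(-178) - 29802 = (-9/4 + (-178)² + (811/4)*(-178)) - 29802 = (-9/4 + 31684 - 72179/2) - 29802 = -17631/4 - 29802 = -136839/4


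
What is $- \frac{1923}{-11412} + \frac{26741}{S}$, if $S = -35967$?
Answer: $- \frac{26222639}{45606156} \approx -0.57498$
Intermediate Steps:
$- \frac{1923}{-11412} + \frac{26741}{S} = - \frac{1923}{-11412} + \frac{26741}{-35967} = \left(-1923\right) \left(- \frac{1}{11412}\right) + 26741 \left(- \frac{1}{35967}\right) = \frac{641}{3804} - \frac{26741}{35967} = - \frac{26222639}{45606156}$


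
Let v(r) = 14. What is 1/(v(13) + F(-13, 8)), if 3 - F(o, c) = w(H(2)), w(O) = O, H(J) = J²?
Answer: 1/13 ≈ 0.076923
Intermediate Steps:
F(o, c) = -1 (F(o, c) = 3 - 1*2² = 3 - 1*4 = 3 - 4 = -1)
1/(v(13) + F(-13, 8)) = 1/(14 - 1) = 1/13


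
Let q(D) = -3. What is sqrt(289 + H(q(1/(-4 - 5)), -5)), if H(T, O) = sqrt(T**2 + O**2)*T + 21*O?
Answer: sqrt(184 - 3*sqrt(34)) ≈ 12.904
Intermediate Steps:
H(T, O) = 21*O + T*sqrt(O**2 + T**2) (H(T, O) = sqrt(O**2 + T**2)*T + 21*O = T*sqrt(O**2 + T**2) + 21*O = 21*O + T*sqrt(O**2 + T**2))
sqrt(289 + H(q(1/(-4 - 5)), -5)) = sqrt(289 + (21*(-5) - 3*sqrt((-5)**2 + (-3)**2))) = sqrt(289 + (-105 - 3*sqrt(25 + 9))) = sqrt(289 + (-105 - 3*sqrt(34))) = sqrt(184 - 3*sqrt(34))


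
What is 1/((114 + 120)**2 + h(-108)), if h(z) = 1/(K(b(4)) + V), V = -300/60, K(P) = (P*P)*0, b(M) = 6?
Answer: 5/273779 ≈ 1.8263e-5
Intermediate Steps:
K(P) = 0 (K(P) = P**2*0 = 0)
V = -5 (V = -300*1/60 = -5)
h(z) = -1/5 (h(z) = 1/(0 - 5) = 1/(-5) = -1/5)
1/((114 + 120)**2 + h(-108)) = 1/((114 + 120)**2 - 1/5) = 1/(234**2 - 1/5) = 1/(54756 - 1/5) = 1/(273779/5) = 5/273779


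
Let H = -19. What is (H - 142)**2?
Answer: 25921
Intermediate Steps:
(H - 142)**2 = (-19 - 142)**2 = (-161)**2 = 25921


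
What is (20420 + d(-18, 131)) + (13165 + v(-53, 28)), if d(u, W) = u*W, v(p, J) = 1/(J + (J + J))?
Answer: 2623069/84 ≈ 31227.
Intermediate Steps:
v(p, J) = 1/(3*J) (v(p, J) = 1/(J + 2*J) = 1/(3*J))
d(u, W) = W*u
(20420 + d(-18, 131)) + (13165 + v(-53, 28)) = (20420 + 131*(-18)) + (13165 + (⅓)/28) = (20420 - 2358) + (13165 + (⅓)*(1/28)) = 18062 + (13165 + 1/84) = 18062 + 1105861/84 = 2623069/84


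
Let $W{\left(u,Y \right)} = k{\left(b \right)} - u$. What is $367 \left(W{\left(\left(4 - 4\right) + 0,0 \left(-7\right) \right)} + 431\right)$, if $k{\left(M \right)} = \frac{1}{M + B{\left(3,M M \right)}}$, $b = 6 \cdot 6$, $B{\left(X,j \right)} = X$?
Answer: $\frac{6169270}{39} \approx 1.5819 \cdot 10^{5}$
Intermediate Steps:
$b = 36$
$k{\left(M \right)} = \frac{1}{3 + M}$ ($k{\left(M \right)} = \frac{1}{M + 3} = \frac{1}{3 + M}$)
$W{\left(u,Y \right)} = \frac{1}{39} - u$ ($W{\left(u,Y \right)} = \frac{1}{3 + 36} - u = \frac{1}{39} - u$)
$367 \left(W{\left(\left(4 - 4\right) + 0,0 \left(-7\right) \right)} + 431\right) = 367 \left(\left(\frac{1}{39} - \left(\left(4 - 4\right) + 0\right)\right) + 431\right) = 367 \left(\left(\frac{1}{39} - \left(0 + 0\right)\right) + 431\right) = 367 \left(\left(\frac{1}{39} - 0\right) + 431\right) = 367 \left(\left(\frac{1}{39} + 0\right) + 431\right) = 367 \left(\frac{1}{39} + 431\right) = 367 \cdot \frac{16810}{39} = \frac{6169270}{39}$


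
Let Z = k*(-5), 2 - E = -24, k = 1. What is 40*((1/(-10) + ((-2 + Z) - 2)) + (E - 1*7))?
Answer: 396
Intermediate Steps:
E = 26 (E = 2 - 1*(-24) = 2 + 24 = 26)
Z = -5 (Z = 1*(-5) = -5)
40*((1/(-10) + ((-2 + Z) - 2)) + (E - 1*7)) = 40*((1/(-10) + ((-2 - 5) - 2)) + (26 - 1*7)) = 40*((-⅒ + (-7 - 2)) + (26 - 7)) = 40*((-⅒ - 9) + 19) = 40*(-91/10 + 19) = 40*(99/10) = 396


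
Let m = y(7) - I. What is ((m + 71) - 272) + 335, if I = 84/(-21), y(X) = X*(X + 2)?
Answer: 201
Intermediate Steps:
y(X) = X*(2 + X)
I = -4 (I = 84*(-1/21) = -4)
m = 67 (m = 7*(2 + 7) - 1*(-4) = 7*9 + 4 = 63 + 4 = 67)
((m + 71) - 272) + 335 = ((67 + 71) - 272) + 335 = (138 - 272) + 335 = -134 + 335 = 201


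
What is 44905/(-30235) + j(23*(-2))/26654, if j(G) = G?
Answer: -119828868/80588369 ≈ -1.4869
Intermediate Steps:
44905/(-30235) + j(23*(-2))/26654 = 44905/(-30235) + (23*(-2))/26654 = 44905*(-1/30235) - 46*1/26654 = -8981/6047 - 23/13327 = -119828868/80588369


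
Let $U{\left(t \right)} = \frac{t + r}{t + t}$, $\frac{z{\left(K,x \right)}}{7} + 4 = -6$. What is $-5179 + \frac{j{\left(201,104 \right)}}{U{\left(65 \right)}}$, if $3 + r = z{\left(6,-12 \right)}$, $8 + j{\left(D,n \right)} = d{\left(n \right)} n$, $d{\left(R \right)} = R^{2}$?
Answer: $-18284089$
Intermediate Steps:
$z{\left(K,x \right)} = -70$ ($z{\left(K,x \right)} = -28 + 7 \left(-6\right) = -28 - 42 = -70$)
$j{\left(D,n \right)} = -8 + n^{3}$ ($j{\left(D,n \right)} = -8 + n^{2} n = -8 + n^{3}$)
$r = -73$ ($r = -3 - 70 = -73$)
$U{\left(t \right)} = \frac{-73 + t}{2 t}$ ($U{\left(t \right)} = \frac{t - 73}{t + t} = \frac{-73 + t}{2 t}$)
$-5179 + \frac{j{\left(201,104 \right)}}{U{\left(65 \right)}} = -5179 + \frac{-8 + 104^{3}}{\frac{1}{2} \cdot \frac{1}{65} \left(-73 + 65\right)} = -5179 + \frac{-8 + 1124864}{\frac{1}{2} \cdot \frac{1}{65} \left(-8\right)} = -5179 + \frac{1124856}{- \frac{4}{65}} = -5179 + 1124856 \left(- \frac{65}{4}\right) = -5179 - 18278910 = -18284089$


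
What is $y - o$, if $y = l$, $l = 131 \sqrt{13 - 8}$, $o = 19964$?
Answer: $-19964 + 131 \sqrt{5} \approx -19671.0$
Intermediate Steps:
$l = 131 \sqrt{5} \approx 292.92$
$y = 131 \sqrt{5} \approx 292.92$
$y - o = 131 \sqrt{5} - 19964 = -19964 + 131 \sqrt{5}$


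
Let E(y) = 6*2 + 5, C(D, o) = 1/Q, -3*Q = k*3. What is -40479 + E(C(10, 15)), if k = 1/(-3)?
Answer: -40462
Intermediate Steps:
k = -⅓ ≈ -0.33333
Q = ⅓ (Q = -(-1)*3/9 = -⅓*(-1) = ⅓ ≈ 0.33333)
C(D, o) = 3 (C(D, o) = 1/(⅓) = 3)
E(y) = 17 (E(y) = 12 + 5 = 17)
-40479 + E(C(10, 15)) = -40479 + 17 = -40462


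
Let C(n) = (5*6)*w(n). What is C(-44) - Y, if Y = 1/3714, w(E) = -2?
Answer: -222841/3714 ≈ -60.000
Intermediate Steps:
Y = 1/3714 ≈ 0.00026925
C(n) = -60 (C(n) = (5*6)*(-2) = 30*(-2) = -60)
C(-44) - Y = -60 - 1*1/3714 = -60 - 1/3714 = -222841/3714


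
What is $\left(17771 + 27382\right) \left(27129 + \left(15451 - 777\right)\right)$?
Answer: $1887530859$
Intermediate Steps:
$\left(17771 + 27382\right) \left(27129 + \left(15451 - 777\right)\right) = 45153 \left(27129 + \left(15451 - 777\right)\right) = 45153 \left(27129 + 14674\right) = 45153 \cdot 41803 = 1887530859$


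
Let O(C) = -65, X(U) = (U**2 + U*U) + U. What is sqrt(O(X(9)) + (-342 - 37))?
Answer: 2*I*sqrt(111) ≈ 21.071*I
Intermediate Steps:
X(U) = U + 2*U**2 (X(U) = (U**2 + U**2) + U = 2*U**2 + U = U + 2*U**2)
sqrt(O(X(9)) + (-342 - 37)) = sqrt(-65 + (-342 - 37)) = sqrt(-65 - 379) = sqrt(-444) = 2*I*sqrt(111)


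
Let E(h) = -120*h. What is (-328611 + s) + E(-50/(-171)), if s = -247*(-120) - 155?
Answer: -17052182/57 ≈ -2.9916e+5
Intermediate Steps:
s = 29485 (s = 29640 - 155 = 29485)
(-328611 + s) + E(-50/(-171)) = (-328611 + 29485) - (-6000)/(-171) = -299126 - (-6000)*(-1)/171 = -299126 - 120*50/171 = -299126 - 2000/57 = -17052182/57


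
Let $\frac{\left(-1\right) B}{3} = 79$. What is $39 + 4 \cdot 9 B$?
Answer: $-8493$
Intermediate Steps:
$B = -237$ ($B = \left(-3\right) 79 = -237$)
$39 + 4 \cdot 9 B = 39 + 4 \cdot 9 \left(-237\right) = 39 + 36 \left(-237\right) = 39 - 8532 = -8493$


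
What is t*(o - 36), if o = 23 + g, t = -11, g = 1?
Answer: 132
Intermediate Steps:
o = 24 (o = 23 + 1 = 24)
t*(o - 36) = -11*(24 - 36) = -11*(-12) = 132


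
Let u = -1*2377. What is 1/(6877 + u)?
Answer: 1/4500 ≈ 0.00022222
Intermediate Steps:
u = -2377
1/(6877 + u) = 1/(6877 - 2377) = 1/4500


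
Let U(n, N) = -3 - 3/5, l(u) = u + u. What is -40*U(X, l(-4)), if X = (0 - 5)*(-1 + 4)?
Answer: 144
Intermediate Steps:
X = -15 (X = -5*3 = -15)
l(u) = 2*u
U(n, N) = -18/5 (U(n, N) = -3 - 3/5 = -18/5)
-40*U(X, l(-4)) = -40*(-18/5) = 144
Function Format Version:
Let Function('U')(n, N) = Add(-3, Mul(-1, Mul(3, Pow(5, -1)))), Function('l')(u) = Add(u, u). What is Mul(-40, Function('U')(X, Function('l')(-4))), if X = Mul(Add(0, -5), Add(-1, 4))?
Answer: 144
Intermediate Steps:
X = -15 (X = Mul(-5, 3) = -15)
Function('l')(u) = Mul(2, u)
Function('U')(n, N) = Rational(-18, 5) (Function('U')(n, N) = Add(-3, Mul(-1, Mul(3, Rational(1, 5)))) = Add(-3, Mul(-1, Rational(3, 5))) = Add(-3, Rational(-3, 5)) = Rational(-18, 5))
Mul(-40, Function('U')(X, Function('l')(-4))) = Mul(-40, Rational(-18, 5)) = 144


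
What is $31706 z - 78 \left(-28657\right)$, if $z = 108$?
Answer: $5659494$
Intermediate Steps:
$31706 z - 78 \left(-28657\right) = 31706 \cdot 108 - 78 \left(-28657\right) = 3424248 - -2235246 = 3424248 + 2235246 = 5659494$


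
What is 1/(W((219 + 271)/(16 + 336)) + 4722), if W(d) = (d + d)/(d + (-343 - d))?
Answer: 616/2908747 ≈ 0.00021178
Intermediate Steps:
W(d) = -2*d/343 (W(d) = (2*d)/(-343) = (2*d)*(-1/343) = -2*d/343)
1/(W((219 + 271)/(16 + 336)) + 4722) = 1/(-2*(219 + 271)/(343*(16 + 336)) + 4722) = 1/(-20/(7*352) + 4722) = 1/(-2/343*245/176 + 4722) = 1/(-5/616 + 4722) = 1/(2908747/616) = 616/2908747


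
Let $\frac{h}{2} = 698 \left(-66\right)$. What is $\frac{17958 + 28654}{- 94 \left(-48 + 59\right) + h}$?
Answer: $- \frac{23306}{46585} \approx -0.50029$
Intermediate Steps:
$h = -92136$ ($h = 2 \cdot 698 \left(-66\right) = 2 \left(-46068\right) = -92136$)
$\frac{17958 + 28654}{- 94 \left(-48 + 59\right) + h} = \frac{17958 + 28654}{- 94 \left(-48 + 59\right) - 92136} = \frac{46612}{\left(-94\right) 11 - 92136} = \frac{46612}{-1034 - 92136} = \frac{46612}{-93170} = 46612 \left(- \frac{1}{93170}\right) = - \frac{23306}{46585}$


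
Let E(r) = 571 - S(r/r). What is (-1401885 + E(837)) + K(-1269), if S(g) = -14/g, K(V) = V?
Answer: -1402569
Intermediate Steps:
E(r) = 585 (E(r) = 571 - (-14)/(r/r) = 571 - (-14)/1 = 571 - (-14) = 571 - 1*(-14) = 571 + 14 = 585)
(-1401885 + E(837)) + K(-1269) = (-1401885 + 585) - 1269 = -1401300 - 1269 = -1402569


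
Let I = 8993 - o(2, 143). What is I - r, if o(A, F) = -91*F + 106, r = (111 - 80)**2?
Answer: 20939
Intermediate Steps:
r = 961 (r = 31**2 = 961)
o(A, F) = 106 - 91*F
I = 21900 (I = 8993 - (106 - 91*143) = 8993 - (106 - 13013) = 8993 - 1*(-12907) = 8993 + 12907 = 21900)
I - r = 21900 - 1*961 = 21900 - 961 = 20939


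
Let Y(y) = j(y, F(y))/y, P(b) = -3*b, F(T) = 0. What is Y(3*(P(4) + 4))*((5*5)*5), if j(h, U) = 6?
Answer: -125/4 ≈ -31.250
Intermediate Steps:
Y(y) = 6/y
Y(3*(P(4) + 4))*((5*5)*5) = (6/((3*(-3*4 + 4))))*((5*5)*5) = (6/((3*(-12 + 4))))*(25*5) = (6/((3*(-8))))*125 = (6/(-24))*125 = (6*(-1/24))*125 = -¼*125 = -125/4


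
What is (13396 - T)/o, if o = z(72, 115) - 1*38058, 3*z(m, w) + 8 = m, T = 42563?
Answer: 87501/114110 ≈ 0.76681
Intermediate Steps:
z(m, w) = -8/3 + m/3
o = -114110/3 (o = (-8/3 + (1/3)*72) - 1*38058 = (-8/3 + 24) - 38058 = 64/3 - 38058 = -114110/3 ≈ -38037.)
(13396 - T)/o = (13396 - 1*42563)/(-114110/3) = (13396 - 42563)*(-3/114110) = -29167*(-3/114110) = 87501/114110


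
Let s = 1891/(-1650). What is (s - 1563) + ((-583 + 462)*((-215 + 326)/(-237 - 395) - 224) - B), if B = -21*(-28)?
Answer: 13020977219/521400 ≈ 24973.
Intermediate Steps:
B = 588
s = -1891/1650 (s = 1891*(-1/1650) = -1891/1650 ≈ -1.1461)
(s - 1563) + ((-583 + 462)*((-215 + 326)/(-237 - 395) - 224) - B) = (-1891/1650 - 1563) + ((-583 + 462)*((-215 + 326)/(-237 - 395) - 224) - 1*588) = -2580841/1650 + (-121*(111/(-632) - 224) - 588) = -2580841/1650 + (-121*(111*(-1/632) - 224) - 588) = -2580841/1650 + (-121*(-111/632 - 224) - 588) = -2580841/1650 + (-121*(-141679/632) - 588) = -2580841/1650 + (17143159/632 - 588) = -2580841/1650 + 16771543/632 = 13020977219/521400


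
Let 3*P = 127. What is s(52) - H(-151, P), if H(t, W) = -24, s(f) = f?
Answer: 76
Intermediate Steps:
P = 127/3 (P = (⅓)*127 = 127/3 ≈ 42.333)
s(52) - H(-151, P) = 52 - 1*(-24) = 52 + 24 = 76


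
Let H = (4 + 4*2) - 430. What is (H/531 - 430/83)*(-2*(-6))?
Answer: -1052096/14691 ≈ -71.615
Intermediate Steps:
H = -418 (H = (4 + 8) - 430 = 12 - 430 = -418)
(H/531 - 430/83)*(-2*(-6)) = (-418/531 - 430/83)*(-2*(-6)) = (-418*1/531 - 430*1/83)*12 = (-418/531 - 430/83)*12 = -263024/44073*12 = -1052096/14691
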